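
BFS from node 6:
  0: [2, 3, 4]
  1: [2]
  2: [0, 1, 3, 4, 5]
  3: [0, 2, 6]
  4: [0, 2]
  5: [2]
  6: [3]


Visit 6, enqueue [3]
Visit 3, enqueue [0, 2]
Visit 0, enqueue [4]
Visit 2, enqueue [1, 5]
Visit 4, enqueue []
Visit 1, enqueue []
Visit 5, enqueue []

BFS order: [6, 3, 0, 2, 4, 1, 5]


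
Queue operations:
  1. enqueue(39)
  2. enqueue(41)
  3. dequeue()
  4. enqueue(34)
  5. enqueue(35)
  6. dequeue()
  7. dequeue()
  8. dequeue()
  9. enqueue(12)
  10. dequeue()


enqueue(39) -> [39]
enqueue(41) -> [39, 41]
dequeue()->39, [41]
enqueue(34) -> [41, 34]
enqueue(35) -> [41, 34, 35]
dequeue()->41, [34, 35]
dequeue()->34, [35]
dequeue()->35, []
enqueue(12) -> [12]
dequeue()->12, []

Final queue: []


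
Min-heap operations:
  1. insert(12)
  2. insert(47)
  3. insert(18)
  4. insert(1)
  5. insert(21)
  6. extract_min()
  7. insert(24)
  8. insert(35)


insert(12) -> [12]
insert(47) -> [12, 47]
insert(18) -> [12, 47, 18]
insert(1) -> [1, 12, 18, 47]
insert(21) -> [1, 12, 18, 47, 21]
extract_min()->1, [12, 21, 18, 47]
insert(24) -> [12, 21, 18, 47, 24]
insert(35) -> [12, 21, 18, 47, 24, 35]

Final heap: [12, 21, 18, 47, 24, 35]


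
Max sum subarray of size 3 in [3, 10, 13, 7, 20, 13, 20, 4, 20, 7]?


[0:3]: 26
[1:4]: 30
[2:5]: 40
[3:6]: 40
[4:7]: 53
[5:8]: 37
[6:9]: 44
[7:10]: 31

Max: 53 at [4:7]


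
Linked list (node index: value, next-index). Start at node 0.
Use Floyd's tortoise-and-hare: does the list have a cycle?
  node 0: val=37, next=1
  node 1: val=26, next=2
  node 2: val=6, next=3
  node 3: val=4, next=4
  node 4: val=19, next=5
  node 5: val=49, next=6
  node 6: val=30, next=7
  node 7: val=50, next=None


Floyd's tortoise (slow, +1) and hare (fast, +2):
  init: slow=0, fast=0
  step 1: slow=1, fast=2
  step 2: slow=2, fast=4
  step 3: slow=3, fast=6
  step 4: fast 6->7->None, no cycle

Cycle: no


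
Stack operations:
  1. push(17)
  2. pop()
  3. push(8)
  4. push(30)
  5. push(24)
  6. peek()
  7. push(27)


push(17) -> [17]
pop()->17, []
push(8) -> [8]
push(30) -> [8, 30]
push(24) -> [8, 30, 24]
peek()->24
push(27) -> [8, 30, 24, 27]

Final stack: [8, 30, 24, 27]


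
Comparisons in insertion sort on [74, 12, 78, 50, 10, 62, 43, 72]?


Algorithm: insertion sort
Input: [74, 12, 78, 50, 10, 62, 43, 72]
Sorted: [10, 12, 43, 50, 62, 72, 74, 78]

20


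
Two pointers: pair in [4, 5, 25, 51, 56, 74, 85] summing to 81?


lo=0(4)+hi=6(85)=89
lo=0(4)+hi=5(74)=78
lo=1(5)+hi=5(74)=79
lo=2(25)+hi=5(74)=99
lo=2(25)+hi=4(56)=81

Yes: 25+56=81


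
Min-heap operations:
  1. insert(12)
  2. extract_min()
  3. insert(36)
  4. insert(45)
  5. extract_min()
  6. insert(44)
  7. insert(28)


insert(12) -> [12]
extract_min()->12, []
insert(36) -> [36]
insert(45) -> [36, 45]
extract_min()->36, [45]
insert(44) -> [44, 45]
insert(28) -> [28, 45, 44]

Final heap: [28, 45, 44]


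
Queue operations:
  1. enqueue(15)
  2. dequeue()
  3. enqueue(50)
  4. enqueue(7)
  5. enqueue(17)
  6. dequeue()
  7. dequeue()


enqueue(15) -> [15]
dequeue()->15, []
enqueue(50) -> [50]
enqueue(7) -> [50, 7]
enqueue(17) -> [50, 7, 17]
dequeue()->50, [7, 17]
dequeue()->7, [17]

Final queue: [17]


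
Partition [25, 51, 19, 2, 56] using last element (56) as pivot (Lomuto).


Pivot: 56
  25 <= 56: advance i (no swap)
  51 <= 56: advance i (no swap)
  19 <= 56: advance i (no swap)
  2 <= 56: advance i (no swap)
Place pivot at 4: [25, 51, 19, 2, 56]

Partitioned: [25, 51, 19, 2, 56]


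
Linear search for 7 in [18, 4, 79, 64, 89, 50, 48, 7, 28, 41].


i=0: 18!=7
i=1: 4!=7
i=2: 79!=7
i=3: 64!=7
i=4: 89!=7
i=5: 50!=7
i=6: 48!=7
i=7: 7==7 found!

Found at 7, 8 comps


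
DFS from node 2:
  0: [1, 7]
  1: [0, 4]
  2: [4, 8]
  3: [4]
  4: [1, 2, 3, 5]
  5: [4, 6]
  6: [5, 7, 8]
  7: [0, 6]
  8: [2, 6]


Visit 2, push [8, 4]
Visit 4, push [5, 3, 1]
Visit 1, push [0]
Visit 0, push [7]
Visit 7, push [6]
Visit 6, push [8, 5]
Visit 5, push []
Visit 8, push []
Visit 3, push []

DFS order: [2, 4, 1, 0, 7, 6, 5, 8, 3]


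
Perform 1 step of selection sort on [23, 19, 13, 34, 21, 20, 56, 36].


Initial: [23, 19, 13, 34, 21, 20, 56, 36]
Step 1: min=13 at 2
  Swap: [13, 19, 23, 34, 21, 20, 56, 36]

After 1 step: [13, 19, 23, 34, 21, 20, 56, 36]


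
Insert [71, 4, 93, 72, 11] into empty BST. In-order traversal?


Insert 71: root
Insert 4: L from 71
Insert 93: R from 71
Insert 72: R from 71 -> L from 93
Insert 11: L from 71 -> R from 4

In-order: [4, 11, 71, 72, 93]


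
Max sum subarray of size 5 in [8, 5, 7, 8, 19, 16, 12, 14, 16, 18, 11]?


[0:5]: 47
[1:6]: 55
[2:7]: 62
[3:8]: 69
[4:9]: 77
[5:10]: 76
[6:11]: 71

Max: 77 at [4:9]


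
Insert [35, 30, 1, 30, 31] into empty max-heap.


Insert 35: [35]
Insert 30: [35, 30]
Insert 1: [35, 30, 1]
Insert 30: [35, 30, 1, 30]
Insert 31: [35, 31, 1, 30, 30]

Final heap: [35, 31, 1, 30, 30]


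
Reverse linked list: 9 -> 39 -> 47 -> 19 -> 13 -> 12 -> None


Step 1: curr=9, set curr.next=prev(None) | reversed so far: 9
Step 2: curr=39, set curr.next=prev(9) | reversed so far: 39 -> 9
Step 3: curr=47, set curr.next=prev(39) | reversed so far: 47 -> 39 -> 9
Step 4: curr=19, set curr.next=prev(47) | reversed so far: 19 -> 47 -> 39 -> 9
Step 5: curr=13, set curr.next=prev(19) | reversed so far: 13 -> 19 -> 47 -> 39 -> 9
Step 6: curr=12, set curr.next=prev(13) | reversed so far: 12 -> 13 -> 19 -> 47 -> 39 -> 9

12 -> 13 -> 19 -> 47 -> 39 -> 9 -> None


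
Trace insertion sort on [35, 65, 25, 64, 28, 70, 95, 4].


Initial: [35, 65, 25, 64, 28, 70, 95, 4]
Insert 65: [35, 65, 25, 64, 28, 70, 95, 4]
Insert 25: [25, 35, 65, 64, 28, 70, 95, 4]
Insert 64: [25, 35, 64, 65, 28, 70, 95, 4]
Insert 28: [25, 28, 35, 64, 65, 70, 95, 4]
Insert 70: [25, 28, 35, 64, 65, 70, 95, 4]
Insert 95: [25, 28, 35, 64, 65, 70, 95, 4]
Insert 4: [4, 25, 28, 35, 64, 65, 70, 95]

Sorted: [4, 25, 28, 35, 64, 65, 70, 95]


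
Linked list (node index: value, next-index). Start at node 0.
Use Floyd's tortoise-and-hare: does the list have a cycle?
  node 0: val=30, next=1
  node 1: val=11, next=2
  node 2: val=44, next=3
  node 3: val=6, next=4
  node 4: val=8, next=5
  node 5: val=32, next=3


Floyd's tortoise (slow, +1) and hare (fast, +2):
  init: slow=0, fast=0
  step 1: slow=1, fast=2
  step 2: slow=2, fast=4
  step 3: slow=3, fast=3
  slow == fast at node 3: cycle detected

Cycle: yes


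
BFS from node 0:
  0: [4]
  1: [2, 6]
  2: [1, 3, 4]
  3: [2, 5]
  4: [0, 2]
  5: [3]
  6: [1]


Visit 0, enqueue [4]
Visit 4, enqueue [2]
Visit 2, enqueue [1, 3]
Visit 1, enqueue [6]
Visit 3, enqueue [5]
Visit 6, enqueue []
Visit 5, enqueue []

BFS order: [0, 4, 2, 1, 3, 6, 5]


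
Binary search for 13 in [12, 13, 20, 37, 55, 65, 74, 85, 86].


Step 1: lo=0, hi=8, mid=4, val=55
Step 2: lo=0, hi=3, mid=1, val=13

Found at index 1


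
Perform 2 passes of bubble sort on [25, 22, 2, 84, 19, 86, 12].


Initial: [25, 22, 2, 84, 19, 86, 12]
Pass 1: [22, 2, 25, 19, 84, 12, 86] (4 swaps)
Pass 2: [2, 22, 19, 25, 12, 84, 86] (3 swaps)

After 2 passes: [2, 22, 19, 25, 12, 84, 86]


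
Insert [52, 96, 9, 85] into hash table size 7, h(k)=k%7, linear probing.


Insert 52: h=3 -> slot 3
Insert 96: h=5 -> slot 5
Insert 9: h=2 -> slot 2
Insert 85: h=1 -> slot 1

Table: [None, 85, 9, 52, None, 96, None]


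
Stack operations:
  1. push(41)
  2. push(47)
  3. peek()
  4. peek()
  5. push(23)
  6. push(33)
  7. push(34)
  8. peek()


push(41) -> [41]
push(47) -> [41, 47]
peek()->47
peek()->47
push(23) -> [41, 47, 23]
push(33) -> [41, 47, 23, 33]
push(34) -> [41, 47, 23, 33, 34]
peek()->34

Final stack: [41, 47, 23, 33, 34]


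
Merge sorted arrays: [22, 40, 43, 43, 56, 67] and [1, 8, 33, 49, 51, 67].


Take 1 from B
Take 8 from B
Take 22 from A
Take 33 from B
Take 40 from A
Take 43 from A
Take 43 from A
Take 49 from B
Take 51 from B
Take 56 from A
Take 67 from A

Merged: [1, 8, 22, 33, 40, 43, 43, 49, 51, 56, 67, 67]


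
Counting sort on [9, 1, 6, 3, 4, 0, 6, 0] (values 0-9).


Input: [9, 1, 6, 3, 4, 0, 6, 0]
Counts: [2, 1, 0, 1, 1, 0, 2, 0, 0, 1]

Sorted: [0, 0, 1, 3, 4, 6, 6, 9]


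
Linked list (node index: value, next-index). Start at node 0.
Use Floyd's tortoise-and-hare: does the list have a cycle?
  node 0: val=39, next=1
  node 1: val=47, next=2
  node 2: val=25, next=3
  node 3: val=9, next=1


Floyd's tortoise (slow, +1) and hare (fast, +2):
  init: slow=0, fast=0
  step 1: slow=1, fast=2
  step 2: slow=2, fast=1
  step 3: slow=3, fast=3
  slow == fast at node 3: cycle detected

Cycle: yes


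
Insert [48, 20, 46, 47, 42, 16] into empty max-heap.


Insert 48: [48]
Insert 20: [48, 20]
Insert 46: [48, 20, 46]
Insert 47: [48, 47, 46, 20]
Insert 42: [48, 47, 46, 20, 42]
Insert 16: [48, 47, 46, 20, 42, 16]

Final heap: [48, 47, 46, 20, 42, 16]


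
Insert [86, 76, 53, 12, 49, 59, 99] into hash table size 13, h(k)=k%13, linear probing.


Insert 86: h=8 -> slot 8
Insert 76: h=11 -> slot 11
Insert 53: h=1 -> slot 1
Insert 12: h=12 -> slot 12
Insert 49: h=10 -> slot 10
Insert 59: h=7 -> slot 7
Insert 99: h=8, 1 probes -> slot 9

Table: [None, 53, None, None, None, None, None, 59, 86, 99, 49, 76, 12]


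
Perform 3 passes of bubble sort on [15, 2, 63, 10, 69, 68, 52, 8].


Initial: [15, 2, 63, 10, 69, 68, 52, 8]
Pass 1: [2, 15, 10, 63, 68, 52, 8, 69] (5 swaps)
Pass 2: [2, 10, 15, 63, 52, 8, 68, 69] (3 swaps)
Pass 3: [2, 10, 15, 52, 8, 63, 68, 69] (2 swaps)

After 3 passes: [2, 10, 15, 52, 8, 63, 68, 69]


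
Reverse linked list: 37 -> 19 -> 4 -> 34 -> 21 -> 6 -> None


Step 1: curr=37, set curr.next=prev(None) | reversed so far: 37
Step 2: curr=19, set curr.next=prev(37) | reversed so far: 19 -> 37
Step 3: curr=4, set curr.next=prev(19) | reversed so far: 4 -> 19 -> 37
Step 4: curr=34, set curr.next=prev(4) | reversed so far: 34 -> 4 -> 19 -> 37
Step 5: curr=21, set curr.next=prev(34) | reversed so far: 21 -> 34 -> 4 -> 19 -> 37
Step 6: curr=6, set curr.next=prev(21) | reversed so far: 6 -> 21 -> 34 -> 4 -> 19 -> 37

6 -> 21 -> 34 -> 4 -> 19 -> 37 -> None


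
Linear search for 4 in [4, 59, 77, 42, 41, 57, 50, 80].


i=0: 4==4 found!

Found at 0, 1 comps


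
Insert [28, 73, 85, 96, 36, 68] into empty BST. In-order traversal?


Insert 28: root
Insert 73: R from 28
Insert 85: R from 28 -> R from 73
Insert 96: R from 28 -> R from 73 -> R from 85
Insert 36: R from 28 -> L from 73
Insert 68: R from 28 -> L from 73 -> R from 36

In-order: [28, 36, 68, 73, 85, 96]


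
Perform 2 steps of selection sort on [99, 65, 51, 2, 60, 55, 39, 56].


Initial: [99, 65, 51, 2, 60, 55, 39, 56]
Step 1: min=2 at 3
  Swap: [2, 65, 51, 99, 60, 55, 39, 56]
Step 2: min=39 at 6
  Swap: [2, 39, 51, 99, 60, 55, 65, 56]

After 2 steps: [2, 39, 51, 99, 60, 55, 65, 56]


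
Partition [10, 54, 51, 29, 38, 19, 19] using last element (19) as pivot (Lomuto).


Pivot: 19
  10 <= 19: advance i (no swap)
  19 <= 19: swap -> [10, 19, 51, 29, 38, 54, 19]
Place pivot at 2: [10, 19, 19, 29, 38, 54, 51]

Partitioned: [10, 19, 19, 29, 38, 54, 51]


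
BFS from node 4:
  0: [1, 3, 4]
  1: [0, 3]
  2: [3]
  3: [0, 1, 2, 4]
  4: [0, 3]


Visit 4, enqueue [0, 3]
Visit 0, enqueue [1]
Visit 3, enqueue [2]
Visit 1, enqueue []
Visit 2, enqueue []

BFS order: [4, 0, 3, 1, 2]


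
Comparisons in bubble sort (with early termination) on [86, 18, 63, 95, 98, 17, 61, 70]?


Algorithm: bubble sort (with early termination)
Input: [86, 18, 63, 95, 98, 17, 61, 70]
Sorted: [17, 18, 61, 63, 70, 86, 95, 98]

27


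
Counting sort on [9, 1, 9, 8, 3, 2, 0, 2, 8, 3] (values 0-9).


Input: [9, 1, 9, 8, 3, 2, 0, 2, 8, 3]
Counts: [1, 1, 2, 2, 0, 0, 0, 0, 2, 2]

Sorted: [0, 1, 2, 2, 3, 3, 8, 8, 9, 9]


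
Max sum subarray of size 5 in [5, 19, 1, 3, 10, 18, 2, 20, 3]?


[0:5]: 38
[1:6]: 51
[2:7]: 34
[3:8]: 53
[4:9]: 53

Max: 53 at [3:8]


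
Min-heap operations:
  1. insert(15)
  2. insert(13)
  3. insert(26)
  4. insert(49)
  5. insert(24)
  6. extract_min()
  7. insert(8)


insert(15) -> [15]
insert(13) -> [13, 15]
insert(26) -> [13, 15, 26]
insert(49) -> [13, 15, 26, 49]
insert(24) -> [13, 15, 26, 49, 24]
extract_min()->13, [15, 24, 26, 49]
insert(8) -> [8, 15, 26, 49, 24]

Final heap: [8, 15, 26, 49, 24]


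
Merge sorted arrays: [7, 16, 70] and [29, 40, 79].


Take 7 from A
Take 16 from A
Take 29 from B
Take 40 from B
Take 70 from A

Merged: [7, 16, 29, 40, 70, 79]


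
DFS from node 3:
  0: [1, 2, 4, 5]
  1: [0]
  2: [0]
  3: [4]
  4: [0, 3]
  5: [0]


Visit 3, push [4]
Visit 4, push [0]
Visit 0, push [5, 2, 1]
Visit 1, push []
Visit 2, push []
Visit 5, push []

DFS order: [3, 4, 0, 1, 2, 5]


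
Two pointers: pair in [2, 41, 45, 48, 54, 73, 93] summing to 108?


lo=0(2)+hi=6(93)=95
lo=1(41)+hi=6(93)=134
lo=1(41)+hi=5(73)=114
lo=1(41)+hi=4(54)=95
lo=2(45)+hi=4(54)=99
lo=3(48)+hi=4(54)=102

No pair found


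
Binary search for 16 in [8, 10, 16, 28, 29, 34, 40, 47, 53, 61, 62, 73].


Step 1: lo=0, hi=11, mid=5, val=34
Step 2: lo=0, hi=4, mid=2, val=16

Found at index 2


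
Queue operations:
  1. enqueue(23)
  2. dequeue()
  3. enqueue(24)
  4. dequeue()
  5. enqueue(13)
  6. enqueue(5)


enqueue(23) -> [23]
dequeue()->23, []
enqueue(24) -> [24]
dequeue()->24, []
enqueue(13) -> [13]
enqueue(5) -> [13, 5]

Final queue: [13, 5]


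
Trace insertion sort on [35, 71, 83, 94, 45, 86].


Initial: [35, 71, 83, 94, 45, 86]
Insert 71: [35, 71, 83, 94, 45, 86]
Insert 83: [35, 71, 83, 94, 45, 86]
Insert 94: [35, 71, 83, 94, 45, 86]
Insert 45: [35, 45, 71, 83, 94, 86]
Insert 86: [35, 45, 71, 83, 86, 94]

Sorted: [35, 45, 71, 83, 86, 94]


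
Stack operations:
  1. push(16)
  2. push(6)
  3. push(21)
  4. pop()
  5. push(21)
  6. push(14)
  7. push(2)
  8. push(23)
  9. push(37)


push(16) -> [16]
push(6) -> [16, 6]
push(21) -> [16, 6, 21]
pop()->21, [16, 6]
push(21) -> [16, 6, 21]
push(14) -> [16, 6, 21, 14]
push(2) -> [16, 6, 21, 14, 2]
push(23) -> [16, 6, 21, 14, 2, 23]
push(37) -> [16, 6, 21, 14, 2, 23, 37]

Final stack: [16, 6, 21, 14, 2, 23, 37]


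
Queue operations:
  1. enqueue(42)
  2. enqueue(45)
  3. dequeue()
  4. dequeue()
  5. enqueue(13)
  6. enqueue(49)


enqueue(42) -> [42]
enqueue(45) -> [42, 45]
dequeue()->42, [45]
dequeue()->45, []
enqueue(13) -> [13]
enqueue(49) -> [13, 49]

Final queue: [13, 49]


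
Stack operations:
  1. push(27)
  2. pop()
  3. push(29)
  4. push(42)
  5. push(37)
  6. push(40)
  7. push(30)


push(27) -> [27]
pop()->27, []
push(29) -> [29]
push(42) -> [29, 42]
push(37) -> [29, 42, 37]
push(40) -> [29, 42, 37, 40]
push(30) -> [29, 42, 37, 40, 30]

Final stack: [29, 42, 37, 40, 30]


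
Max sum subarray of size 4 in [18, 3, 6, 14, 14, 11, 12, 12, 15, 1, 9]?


[0:4]: 41
[1:5]: 37
[2:6]: 45
[3:7]: 51
[4:8]: 49
[5:9]: 50
[6:10]: 40
[7:11]: 37

Max: 51 at [3:7]


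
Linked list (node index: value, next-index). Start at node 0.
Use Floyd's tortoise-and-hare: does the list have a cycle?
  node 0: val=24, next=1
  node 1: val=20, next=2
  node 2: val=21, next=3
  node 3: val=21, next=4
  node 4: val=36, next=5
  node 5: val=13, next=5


Floyd's tortoise (slow, +1) and hare (fast, +2):
  init: slow=0, fast=0
  step 1: slow=1, fast=2
  step 2: slow=2, fast=4
  step 3: slow=3, fast=5
  step 4: slow=4, fast=5
  step 5: slow=5, fast=5
  slow == fast at node 5: cycle detected

Cycle: yes


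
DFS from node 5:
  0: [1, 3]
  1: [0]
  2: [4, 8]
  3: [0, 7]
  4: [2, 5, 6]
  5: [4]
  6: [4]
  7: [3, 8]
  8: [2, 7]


Visit 5, push [4]
Visit 4, push [6, 2]
Visit 2, push [8]
Visit 8, push [7]
Visit 7, push [3]
Visit 3, push [0]
Visit 0, push [1]
Visit 1, push []
Visit 6, push []

DFS order: [5, 4, 2, 8, 7, 3, 0, 1, 6]


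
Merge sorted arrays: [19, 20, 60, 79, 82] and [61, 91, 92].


Take 19 from A
Take 20 from A
Take 60 from A
Take 61 from B
Take 79 from A
Take 82 from A

Merged: [19, 20, 60, 61, 79, 82, 91, 92]


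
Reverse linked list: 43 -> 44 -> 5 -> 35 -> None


Step 1: curr=43, set curr.next=prev(None) | reversed so far: 43
Step 2: curr=44, set curr.next=prev(43) | reversed so far: 44 -> 43
Step 3: curr=5, set curr.next=prev(44) | reversed so far: 5 -> 44 -> 43
Step 4: curr=35, set curr.next=prev(5) | reversed so far: 35 -> 5 -> 44 -> 43

35 -> 5 -> 44 -> 43 -> None


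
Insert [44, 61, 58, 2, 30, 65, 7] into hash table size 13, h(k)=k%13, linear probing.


Insert 44: h=5 -> slot 5
Insert 61: h=9 -> slot 9
Insert 58: h=6 -> slot 6
Insert 2: h=2 -> slot 2
Insert 30: h=4 -> slot 4
Insert 65: h=0 -> slot 0
Insert 7: h=7 -> slot 7

Table: [65, None, 2, None, 30, 44, 58, 7, None, 61, None, None, None]


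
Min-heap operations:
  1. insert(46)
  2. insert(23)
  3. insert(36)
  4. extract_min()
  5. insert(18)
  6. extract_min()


insert(46) -> [46]
insert(23) -> [23, 46]
insert(36) -> [23, 46, 36]
extract_min()->23, [36, 46]
insert(18) -> [18, 46, 36]
extract_min()->18, [36, 46]

Final heap: [36, 46]


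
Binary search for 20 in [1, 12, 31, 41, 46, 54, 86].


Step 1: lo=0, hi=6, mid=3, val=41
Step 2: lo=0, hi=2, mid=1, val=12
Step 3: lo=2, hi=2, mid=2, val=31

Not found


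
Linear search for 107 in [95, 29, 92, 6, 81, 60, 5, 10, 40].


i=0: 95!=107
i=1: 29!=107
i=2: 92!=107
i=3: 6!=107
i=4: 81!=107
i=5: 60!=107
i=6: 5!=107
i=7: 10!=107
i=8: 40!=107

Not found, 9 comps


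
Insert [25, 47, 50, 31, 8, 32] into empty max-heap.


Insert 25: [25]
Insert 47: [47, 25]
Insert 50: [50, 25, 47]
Insert 31: [50, 31, 47, 25]
Insert 8: [50, 31, 47, 25, 8]
Insert 32: [50, 31, 47, 25, 8, 32]

Final heap: [50, 31, 47, 25, 8, 32]


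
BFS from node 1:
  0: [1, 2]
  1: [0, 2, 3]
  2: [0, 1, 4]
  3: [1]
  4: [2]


Visit 1, enqueue [0, 2, 3]
Visit 0, enqueue []
Visit 2, enqueue [4]
Visit 3, enqueue []
Visit 4, enqueue []

BFS order: [1, 0, 2, 3, 4]


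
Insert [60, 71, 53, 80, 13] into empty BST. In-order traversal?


Insert 60: root
Insert 71: R from 60
Insert 53: L from 60
Insert 80: R from 60 -> R from 71
Insert 13: L from 60 -> L from 53

In-order: [13, 53, 60, 71, 80]


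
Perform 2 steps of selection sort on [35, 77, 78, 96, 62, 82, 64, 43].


Initial: [35, 77, 78, 96, 62, 82, 64, 43]
Step 1: min=35 at 0
  Swap: [35, 77, 78, 96, 62, 82, 64, 43]
Step 2: min=43 at 7
  Swap: [35, 43, 78, 96, 62, 82, 64, 77]

After 2 steps: [35, 43, 78, 96, 62, 82, 64, 77]


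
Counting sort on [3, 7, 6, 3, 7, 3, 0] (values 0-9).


Input: [3, 7, 6, 3, 7, 3, 0]
Counts: [1, 0, 0, 3, 0, 0, 1, 2, 0, 0]

Sorted: [0, 3, 3, 3, 6, 7, 7]


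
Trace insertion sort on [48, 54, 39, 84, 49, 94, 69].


Initial: [48, 54, 39, 84, 49, 94, 69]
Insert 54: [48, 54, 39, 84, 49, 94, 69]
Insert 39: [39, 48, 54, 84, 49, 94, 69]
Insert 84: [39, 48, 54, 84, 49, 94, 69]
Insert 49: [39, 48, 49, 54, 84, 94, 69]
Insert 94: [39, 48, 49, 54, 84, 94, 69]
Insert 69: [39, 48, 49, 54, 69, 84, 94]

Sorted: [39, 48, 49, 54, 69, 84, 94]


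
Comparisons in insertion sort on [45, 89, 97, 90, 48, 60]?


Algorithm: insertion sort
Input: [45, 89, 97, 90, 48, 60]
Sorted: [45, 48, 60, 89, 90, 97]

12


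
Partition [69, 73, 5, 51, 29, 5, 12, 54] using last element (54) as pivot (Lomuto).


Pivot: 54
  5 <= 54: swap -> [5, 73, 69, 51, 29, 5, 12, 54]
  51 <= 54: swap -> [5, 51, 69, 73, 29, 5, 12, 54]
  29 <= 54: swap -> [5, 51, 29, 73, 69, 5, 12, 54]
  5 <= 54: swap -> [5, 51, 29, 5, 69, 73, 12, 54]
  12 <= 54: swap -> [5, 51, 29, 5, 12, 73, 69, 54]
Place pivot at 5: [5, 51, 29, 5, 12, 54, 69, 73]

Partitioned: [5, 51, 29, 5, 12, 54, 69, 73]


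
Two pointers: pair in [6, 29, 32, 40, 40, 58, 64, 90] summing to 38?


lo=0(6)+hi=7(90)=96
lo=0(6)+hi=6(64)=70
lo=0(6)+hi=5(58)=64
lo=0(6)+hi=4(40)=46
lo=0(6)+hi=3(40)=46
lo=0(6)+hi=2(32)=38

Yes: 6+32=38


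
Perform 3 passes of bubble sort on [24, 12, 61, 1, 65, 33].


Initial: [24, 12, 61, 1, 65, 33]
Pass 1: [12, 24, 1, 61, 33, 65] (3 swaps)
Pass 2: [12, 1, 24, 33, 61, 65] (2 swaps)
Pass 3: [1, 12, 24, 33, 61, 65] (1 swaps)

After 3 passes: [1, 12, 24, 33, 61, 65]


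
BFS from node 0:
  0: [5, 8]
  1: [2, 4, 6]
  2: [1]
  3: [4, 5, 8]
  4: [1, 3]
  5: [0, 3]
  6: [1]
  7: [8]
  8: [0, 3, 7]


Visit 0, enqueue [5, 8]
Visit 5, enqueue [3]
Visit 8, enqueue [7]
Visit 3, enqueue [4]
Visit 7, enqueue []
Visit 4, enqueue [1]
Visit 1, enqueue [2, 6]
Visit 2, enqueue []
Visit 6, enqueue []

BFS order: [0, 5, 8, 3, 7, 4, 1, 2, 6]


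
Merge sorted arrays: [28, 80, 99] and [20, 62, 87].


Take 20 from B
Take 28 from A
Take 62 from B
Take 80 from A
Take 87 from B

Merged: [20, 28, 62, 80, 87, 99]


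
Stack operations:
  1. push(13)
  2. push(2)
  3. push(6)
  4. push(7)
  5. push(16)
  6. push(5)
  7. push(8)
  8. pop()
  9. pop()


push(13) -> [13]
push(2) -> [13, 2]
push(6) -> [13, 2, 6]
push(7) -> [13, 2, 6, 7]
push(16) -> [13, 2, 6, 7, 16]
push(5) -> [13, 2, 6, 7, 16, 5]
push(8) -> [13, 2, 6, 7, 16, 5, 8]
pop()->8, [13, 2, 6, 7, 16, 5]
pop()->5, [13, 2, 6, 7, 16]

Final stack: [13, 2, 6, 7, 16]


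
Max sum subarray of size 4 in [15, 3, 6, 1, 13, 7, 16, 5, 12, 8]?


[0:4]: 25
[1:5]: 23
[2:6]: 27
[3:7]: 37
[4:8]: 41
[5:9]: 40
[6:10]: 41

Max: 41 at [4:8]


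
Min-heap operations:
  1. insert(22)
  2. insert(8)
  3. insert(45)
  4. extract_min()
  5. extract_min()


insert(22) -> [22]
insert(8) -> [8, 22]
insert(45) -> [8, 22, 45]
extract_min()->8, [22, 45]
extract_min()->22, [45]

Final heap: [45]


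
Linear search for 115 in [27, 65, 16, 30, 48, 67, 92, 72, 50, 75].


i=0: 27!=115
i=1: 65!=115
i=2: 16!=115
i=3: 30!=115
i=4: 48!=115
i=5: 67!=115
i=6: 92!=115
i=7: 72!=115
i=8: 50!=115
i=9: 75!=115

Not found, 10 comps


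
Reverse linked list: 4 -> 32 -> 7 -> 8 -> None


Step 1: curr=4, set curr.next=prev(None) | reversed so far: 4
Step 2: curr=32, set curr.next=prev(4) | reversed so far: 32 -> 4
Step 3: curr=7, set curr.next=prev(32) | reversed so far: 7 -> 32 -> 4
Step 4: curr=8, set curr.next=prev(7) | reversed so far: 8 -> 7 -> 32 -> 4

8 -> 7 -> 32 -> 4 -> None


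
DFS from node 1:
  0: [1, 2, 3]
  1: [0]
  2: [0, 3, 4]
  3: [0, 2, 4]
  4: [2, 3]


Visit 1, push [0]
Visit 0, push [3, 2]
Visit 2, push [4, 3]
Visit 3, push [4]
Visit 4, push []

DFS order: [1, 0, 2, 3, 4]


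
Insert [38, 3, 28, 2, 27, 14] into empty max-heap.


Insert 38: [38]
Insert 3: [38, 3]
Insert 28: [38, 3, 28]
Insert 2: [38, 3, 28, 2]
Insert 27: [38, 27, 28, 2, 3]
Insert 14: [38, 27, 28, 2, 3, 14]

Final heap: [38, 27, 28, 2, 3, 14]


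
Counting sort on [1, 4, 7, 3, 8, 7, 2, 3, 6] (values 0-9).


Input: [1, 4, 7, 3, 8, 7, 2, 3, 6]
Counts: [0, 1, 1, 2, 1, 0, 1, 2, 1, 0]

Sorted: [1, 2, 3, 3, 4, 6, 7, 7, 8]


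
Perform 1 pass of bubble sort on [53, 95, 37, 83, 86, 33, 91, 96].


Initial: [53, 95, 37, 83, 86, 33, 91, 96]
Pass 1: [53, 37, 83, 86, 33, 91, 95, 96] (5 swaps)

After 1 pass: [53, 37, 83, 86, 33, 91, 95, 96]


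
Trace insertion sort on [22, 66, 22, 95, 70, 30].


Initial: [22, 66, 22, 95, 70, 30]
Insert 66: [22, 66, 22, 95, 70, 30]
Insert 22: [22, 22, 66, 95, 70, 30]
Insert 95: [22, 22, 66, 95, 70, 30]
Insert 70: [22, 22, 66, 70, 95, 30]
Insert 30: [22, 22, 30, 66, 70, 95]

Sorted: [22, 22, 30, 66, 70, 95]


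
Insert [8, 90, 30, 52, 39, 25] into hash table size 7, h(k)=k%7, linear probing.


Insert 8: h=1 -> slot 1
Insert 90: h=6 -> slot 6
Insert 30: h=2 -> slot 2
Insert 52: h=3 -> slot 3
Insert 39: h=4 -> slot 4
Insert 25: h=4, 1 probes -> slot 5

Table: [None, 8, 30, 52, 39, 25, 90]


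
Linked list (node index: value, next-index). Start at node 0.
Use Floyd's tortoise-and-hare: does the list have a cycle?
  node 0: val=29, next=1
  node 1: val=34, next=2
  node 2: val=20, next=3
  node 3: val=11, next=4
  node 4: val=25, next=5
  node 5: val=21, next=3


Floyd's tortoise (slow, +1) and hare (fast, +2):
  init: slow=0, fast=0
  step 1: slow=1, fast=2
  step 2: slow=2, fast=4
  step 3: slow=3, fast=3
  slow == fast at node 3: cycle detected

Cycle: yes


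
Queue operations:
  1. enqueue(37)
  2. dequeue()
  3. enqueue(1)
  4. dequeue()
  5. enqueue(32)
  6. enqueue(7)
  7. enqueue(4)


enqueue(37) -> [37]
dequeue()->37, []
enqueue(1) -> [1]
dequeue()->1, []
enqueue(32) -> [32]
enqueue(7) -> [32, 7]
enqueue(4) -> [32, 7, 4]

Final queue: [32, 7, 4]


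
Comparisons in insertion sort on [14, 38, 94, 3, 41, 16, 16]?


Algorithm: insertion sort
Input: [14, 38, 94, 3, 41, 16, 16]
Sorted: [3, 14, 16, 16, 38, 41, 94]

15


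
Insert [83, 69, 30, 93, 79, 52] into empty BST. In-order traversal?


Insert 83: root
Insert 69: L from 83
Insert 30: L from 83 -> L from 69
Insert 93: R from 83
Insert 79: L from 83 -> R from 69
Insert 52: L from 83 -> L from 69 -> R from 30

In-order: [30, 52, 69, 79, 83, 93]


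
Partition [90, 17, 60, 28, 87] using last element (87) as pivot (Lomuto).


Pivot: 87
  17 <= 87: swap -> [17, 90, 60, 28, 87]
  60 <= 87: swap -> [17, 60, 90, 28, 87]
  28 <= 87: swap -> [17, 60, 28, 90, 87]
Place pivot at 3: [17, 60, 28, 87, 90]

Partitioned: [17, 60, 28, 87, 90]


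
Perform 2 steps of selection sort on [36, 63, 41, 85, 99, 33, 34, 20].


Initial: [36, 63, 41, 85, 99, 33, 34, 20]
Step 1: min=20 at 7
  Swap: [20, 63, 41, 85, 99, 33, 34, 36]
Step 2: min=33 at 5
  Swap: [20, 33, 41, 85, 99, 63, 34, 36]

After 2 steps: [20, 33, 41, 85, 99, 63, 34, 36]


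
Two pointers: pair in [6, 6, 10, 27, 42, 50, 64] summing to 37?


lo=0(6)+hi=6(64)=70
lo=0(6)+hi=5(50)=56
lo=0(6)+hi=4(42)=48
lo=0(6)+hi=3(27)=33
lo=1(6)+hi=3(27)=33
lo=2(10)+hi=3(27)=37

Yes: 10+27=37


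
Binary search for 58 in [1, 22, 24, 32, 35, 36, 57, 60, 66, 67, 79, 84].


Step 1: lo=0, hi=11, mid=5, val=36
Step 2: lo=6, hi=11, mid=8, val=66
Step 3: lo=6, hi=7, mid=6, val=57
Step 4: lo=7, hi=7, mid=7, val=60

Not found


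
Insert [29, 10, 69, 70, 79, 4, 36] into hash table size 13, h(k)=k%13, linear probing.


Insert 29: h=3 -> slot 3
Insert 10: h=10 -> slot 10
Insert 69: h=4 -> slot 4
Insert 70: h=5 -> slot 5
Insert 79: h=1 -> slot 1
Insert 4: h=4, 2 probes -> slot 6
Insert 36: h=10, 1 probes -> slot 11

Table: [None, 79, None, 29, 69, 70, 4, None, None, None, 10, 36, None]


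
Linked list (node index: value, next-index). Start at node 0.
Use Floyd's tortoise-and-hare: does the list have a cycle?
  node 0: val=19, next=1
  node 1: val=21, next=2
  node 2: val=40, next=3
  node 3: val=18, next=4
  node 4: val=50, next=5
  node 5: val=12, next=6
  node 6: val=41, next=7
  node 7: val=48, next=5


Floyd's tortoise (slow, +1) and hare (fast, +2):
  init: slow=0, fast=0
  step 1: slow=1, fast=2
  step 2: slow=2, fast=4
  step 3: slow=3, fast=6
  step 4: slow=4, fast=5
  step 5: slow=5, fast=7
  step 6: slow=6, fast=6
  slow == fast at node 6: cycle detected

Cycle: yes


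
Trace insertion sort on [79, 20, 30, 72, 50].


Initial: [79, 20, 30, 72, 50]
Insert 20: [20, 79, 30, 72, 50]
Insert 30: [20, 30, 79, 72, 50]
Insert 72: [20, 30, 72, 79, 50]
Insert 50: [20, 30, 50, 72, 79]

Sorted: [20, 30, 50, 72, 79]


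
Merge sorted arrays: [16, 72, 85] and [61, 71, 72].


Take 16 from A
Take 61 from B
Take 71 from B
Take 72 from A
Take 72 from B

Merged: [16, 61, 71, 72, 72, 85]


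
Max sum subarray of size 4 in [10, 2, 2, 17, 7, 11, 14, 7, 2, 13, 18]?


[0:4]: 31
[1:5]: 28
[2:6]: 37
[3:7]: 49
[4:8]: 39
[5:9]: 34
[6:10]: 36
[7:11]: 40

Max: 49 at [3:7]


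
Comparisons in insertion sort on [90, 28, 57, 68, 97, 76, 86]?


Algorithm: insertion sort
Input: [90, 28, 57, 68, 97, 76, 86]
Sorted: [28, 57, 68, 76, 86, 90, 97]

12


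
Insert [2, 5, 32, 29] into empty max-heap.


Insert 2: [2]
Insert 5: [5, 2]
Insert 32: [32, 2, 5]
Insert 29: [32, 29, 5, 2]

Final heap: [32, 29, 5, 2]


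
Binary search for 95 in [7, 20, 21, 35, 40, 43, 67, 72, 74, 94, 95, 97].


Step 1: lo=0, hi=11, mid=5, val=43
Step 2: lo=6, hi=11, mid=8, val=74
Step 3: lo=9, hi=11, mid=10, val=95

Found at index 10


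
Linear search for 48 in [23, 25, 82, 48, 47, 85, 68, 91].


i=0: 23!=48
i=1: 25!=48
i=2: 82!=48
i=3: 48==48 found!

Found at 3, 4 comps


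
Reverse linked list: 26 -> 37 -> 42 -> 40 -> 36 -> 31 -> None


Step 1: curr=26, set curr.next=prev(None) | reversed so far: 26
Step 2: curr=37, set curr.next=prev(26) | reversed so far: 37 -> 26
Step 3: curr=42, set curr.next=prev(37) | reversed so far: 42 -> 37 -> 26
Step 4: curr=40, set curr.next=prev(42) | reversed so far: 40 -> 42 -> 37 -> 26
Step 5: curr=36, set curr.next=prev(40) | reversed so far: 36 -> 40 -> 42 -> 37 -> 26
Step 6: curr=31, set curr.next=prev(36) | reversed so far: 31 -> 36 -> 40 -> 42 -> 37 -> 26

31 -> 36 -> 40 -> 42 -> 37 -> 26 -> None


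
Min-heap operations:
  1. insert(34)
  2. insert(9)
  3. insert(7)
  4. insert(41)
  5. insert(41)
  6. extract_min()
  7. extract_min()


insert(34) -> [34]
insert(9) -> [9, 34]
insert(7) -> [7, 34, 9]
insert(41) -> [7, 34, 9, 41]
insert(41) -> [7, 34, 9, 41, 41]
extract_min()->7, [9, 34, 41, 41]
extract_min()->9, [34, 41, 41]

Final heap: [34, 41, 41]


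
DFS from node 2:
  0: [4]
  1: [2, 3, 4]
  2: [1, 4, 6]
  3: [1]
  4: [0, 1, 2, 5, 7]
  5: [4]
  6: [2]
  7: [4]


Visit 2, push [6, 4, 1]
Visit 1, push [4, 3]
Visit 3, push []
Visit 4, push [7, 5, 0]
Visit 0, push []
Visit 5, push []
Visit 7, push []
Visit 6, push []

DFS order: [2, 1, 3, 4, 0, 5, 7, 6]


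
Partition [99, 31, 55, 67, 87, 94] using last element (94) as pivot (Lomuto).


Pivot: 94
  31 <= 94: swap -> [31, 99, 55, 67, 87, 94]
  55 <= 94: swap -> [31, 55, 99, 67, 87, 94]
  67 <= 94: swap -> [31, 55, 67, 99, 87, 94]
  87 <= 94: swap -> [31, 55, 67, 87, 99, 94]
Place pivot at 4: [31, 55, 67, 87, 94, 99]

Partitioned: [31, 55, 67, 87, 94, 99]


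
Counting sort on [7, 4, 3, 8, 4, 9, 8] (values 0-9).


Input: [7, 4, 3, 8, 4, 9, 8]
Counts: [0, 0, 0, 1, 2, 0, 0, 1, 2, 1]

Sorted: [3, 4, 4, 7, 8, 8, 9]


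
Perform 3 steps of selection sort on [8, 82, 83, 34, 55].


Initial: [8, 82, 83, 34, 55]
Step 1: min=8 at 0
  Swap: [8, 82, 83, 34, 55]
Step 2: min=34 at 3
  Swap: [8, 34, 83, 82, 55]
Step 3: min=55 at 4
  Swap: [8, 34, 55, 82, 83]

After 3 steps: [8, 34, 55, 82, 83]


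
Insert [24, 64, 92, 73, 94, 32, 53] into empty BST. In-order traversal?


Insert 24: root
Insert 64: R from 24
Insert 92: R from 24 -> R from 64
Insert 73: R from 24 -> R from 64 -> L from 92
Insert 94: R from 24 -> R from 64 -> R from 92
Insert 32: R from 24 -> L from 64
Insert 53: R from 24 -> L from 64 -> R from 32

In-order: [24, 32, 53, 64, 73, 92, 94]


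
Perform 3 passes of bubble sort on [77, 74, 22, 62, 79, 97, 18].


Initial: [77, 74, 22, 62, 79, 97, 18]
Pass 1: [74, 22, 62, 77, 79, 18, 97] (4 swaps)
Pass 2: [22, 62, 74, 77, 18, 79, 97] (3 swaps)
Pass 3: [22, 62, 74, 18, 77, 79, 97] (1 swaps)

After 3 passes: [22, 62, 74, 18, 77, 79, 97]


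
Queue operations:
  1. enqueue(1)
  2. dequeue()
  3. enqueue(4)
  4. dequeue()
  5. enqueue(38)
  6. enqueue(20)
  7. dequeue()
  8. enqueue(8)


enqueue(1) -> [1]
dequeue()->1, []
enqueue(4) -> [4]
dequeue()->4, []
enqueue(38) -> [38]
enqueue(20) -> [38, 20]
dequeue()->38, [20]
enqueue(8) -> [20, 8]

Final queue: [20, 8]


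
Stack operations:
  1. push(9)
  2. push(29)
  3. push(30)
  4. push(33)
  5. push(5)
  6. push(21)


push(9) -> [9]
push(29) -> [9, 29]
push(30) -> [9, 29, 30]
push(33) -> [9, 29, 30, 33]
push(5) -> [9, 29, 30, 33, 5]
push(21) -> [9, 29, 30, 33, 5, 21]

Final stack: [9, 29, 30, 33, 5, 21]


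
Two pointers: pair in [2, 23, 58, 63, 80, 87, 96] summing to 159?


lo=0(2)+hi=6(96)=98
lo=1(23)+hi=6(96)=119
lo=2(58)+hi=6(96)=154
lo=3(63)+hi=6(96)=159

Yes: 63+96=159


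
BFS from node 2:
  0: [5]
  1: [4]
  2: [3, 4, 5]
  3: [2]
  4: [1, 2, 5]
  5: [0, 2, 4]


Visit 2, enqueue [3, 4, 5]
Visit 3, enqueue []
Visit 4, enqueue [1]
Visit 5, enqueue [0]
Visit 1, enqueue []
Visit 0, enqueue []

BFS order: [2, 3, 4, 5, 1, 0]


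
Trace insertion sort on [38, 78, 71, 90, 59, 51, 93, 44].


Initial: [38, 78, 71, 90, 59, 51, 93, 44]
Insert 78: [38, 78, 71, 90, 59, 51, 93, 44]
Insert 71: [38, 71, 78, 90, 59, 51, 93, 44]
Insert 90: [38, 71, 78, 90, 59, 51, 93, 44]
Insert 59: [38, 59, 71, 78, 90, 51, 93, 44]
Insert 51: [38, 51, 59, 71, 78, 90, 93, 44]
Insert 93: [38, 51, 59, 71, 78, 90, 93, 44]
Insert 44: [38, 44, 51, 59, 71, 78, 90, 93]

Sorted: [38, 44, 51, 59, 71, 78, 90, 93]


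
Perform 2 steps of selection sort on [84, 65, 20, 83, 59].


Initial: [84, 65, 20, 83, 59]
Step 1: min=20 at 2
  Swap: [20, 65, 84, 83, 59]
Step 2: min=59 at 4
  Swap: [20, 59, 84, 83, 65]

After 2 steps: [20, 59, 84, 83, 65]


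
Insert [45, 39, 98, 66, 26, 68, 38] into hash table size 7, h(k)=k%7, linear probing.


Insert 45: h=3 -> slot 3
Insert 39: h=4 -> slot 4
Insert 98: h=0 -> slot 0
Insert 66: h=3, 2 probes -> slot 5
Insert 26: h=5, 1 probes -> slot 6
Insert 68: h=5, 3 probes -> slot 1
Insert 38: h=3, 6 probes -> slot 2

Table: [98, 68, 38, 45, 39, 66, 26]


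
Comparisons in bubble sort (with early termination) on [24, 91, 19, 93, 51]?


Algorithm: bubble sort (with early termination)
Input: [24, 91, 19, 93, 51]
Sorted: [19, 24, 51, 91, 93]

9


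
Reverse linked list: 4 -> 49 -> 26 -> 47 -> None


Step 1: curr=4, set curr.next=prev(None) | reversed so far: 4
Step 2: curr=49, set curr.next=prev(4) | reversed so far: 49 -> 4
Step 3: curr=26, set curr.next=prev(49) | reversed so far: 26 -> 49 -> 4
Step 4: curr=47, set curr.next=prev(26) | reversed so far: 47 -> 26 -> 49 -> 4

47 -> 26 -> 49 -> 4 -> None


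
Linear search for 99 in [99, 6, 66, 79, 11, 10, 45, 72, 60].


i=0: 99==99 found!

Found at 0, 1 comps


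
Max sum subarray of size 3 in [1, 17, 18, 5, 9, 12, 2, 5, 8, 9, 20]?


[0:3]: 36
[1:4]: 40
[2:5]: 32
[3:6]: 26
[4:7]: 23
[5:8]: 19
[6:9]: 15
[7:10]: 22
[8:11]: 37

Max: 40 at [1:4]


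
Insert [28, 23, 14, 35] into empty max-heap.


Insert 28: [28]
Insert 23: [28, 23]
Insert 14: [28, 23, 14]
Insert 35: [35, 28, 14, 23]

Final heap: [35, 28, 14, 23]


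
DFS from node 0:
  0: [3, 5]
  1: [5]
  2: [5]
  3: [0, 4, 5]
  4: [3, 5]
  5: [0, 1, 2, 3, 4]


Visit 0, push [5, 3]
Visit 3, push [5, 4]
Visit 4, push [5]
Visit 5, push [2, 1]
Visit 1, push []
Visit 2, push []

DFS order: [0, 3, 4, 5, 1, 2]


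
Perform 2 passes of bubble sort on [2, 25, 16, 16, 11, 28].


Initial: [2, 25, 16, 16, 11, 28]
Pass 1: [2, 16, 16, 11, 25, 28] (3 swaps)
Pass 2: [2, 16, 11, 16, 25, 28] (1 swaps)

After 2 passes: [2, 16, 11, 16, 25, 28]


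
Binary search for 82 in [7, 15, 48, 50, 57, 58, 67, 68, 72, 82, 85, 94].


Step 1: lo=0, hi=11, mid=5, val=58
Step 2: lo=6, hi=11, mid=8, val=72
Step 3: lo=9, hi=11, mid=10, val=85
Step 4: lo=9, hi=9, mid=9, val=82

Found at index 9


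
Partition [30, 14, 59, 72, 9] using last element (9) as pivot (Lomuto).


Pivot: 9
Place pivot at 0: [9, 14, 59, 72, 30]

Partitioned: [9, 14, 59, 72, 30]


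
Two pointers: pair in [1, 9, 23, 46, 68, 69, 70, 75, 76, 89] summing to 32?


lo=0(1)+hi=9(89)=90
lo=0(1)+hi=8(76)=77
lo=0(1)+hi=7(75)=76
lo=0(1)+hi=6(70)=71
lo=0(1)+hi=5(69)=70
lo=0(1)+hi=4(68)=69
lo=0(1)+hi=3(46)=47
lo=0(1)+hi=2(23)=24
lo=1(9)+hi=2(23)=32

Yes: 9+23=32


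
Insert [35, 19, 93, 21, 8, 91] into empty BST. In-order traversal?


Insert 35: root
Insert 19: L from 35
Insert 93: R from 35
Insert 21: L from 35 -> R from 19
Insert 8: L from 35 -> L from 19
Insert 91: R from 35 -> L from 93

In-order: [8, 19, 21, 35, 91, 93]


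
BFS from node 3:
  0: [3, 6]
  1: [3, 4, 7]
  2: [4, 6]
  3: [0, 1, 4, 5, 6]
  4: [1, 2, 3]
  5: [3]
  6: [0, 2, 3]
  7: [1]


Visit 3, enqueue [0, 1, 4, 5, 6]
Visit 0, enqueue []
Visit 1, enqueue [7]
Visit 4, enqueue [2]
Visit 5, enqueue []
Visit 6, enqueue []
Visit 7, enqueue []
Visit 2, enqueue []

BFS order: [3, 0, 1, 4, 5, 6, 7, 2]


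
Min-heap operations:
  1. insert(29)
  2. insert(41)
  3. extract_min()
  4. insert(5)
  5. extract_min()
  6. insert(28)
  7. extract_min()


insert(29) -> [29]
insert(41) -> [29, 41]
extract_min()->29, [41]
insert(5) -> [5, 41]
extract_min()->5, [41]
insert(28) -> [28, 41]
extract_min()->28, [41]

Final heap: [41]


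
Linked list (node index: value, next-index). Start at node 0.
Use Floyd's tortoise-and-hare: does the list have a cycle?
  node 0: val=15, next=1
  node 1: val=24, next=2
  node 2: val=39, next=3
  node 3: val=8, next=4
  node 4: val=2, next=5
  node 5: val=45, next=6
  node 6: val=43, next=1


Floyd's tortoise (slow, +1) and hare (fast, +2):
  init: slow=0, fast=0
  step 1: slow=1, fast=2
  step 2: slow=2, fast=4
  step 3: slow=3, fast=6
  step 4: slow=4, fast=2
  step 5: slow=5, fast=4
  step 6: slow=6, fast=6
  slow == fast at node 6: cycle detected

Cycle: yes


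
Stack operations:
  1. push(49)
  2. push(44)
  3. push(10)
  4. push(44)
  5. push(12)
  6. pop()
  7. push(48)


push(49) -> [49]
push(44) -> [49, 44]
push(10) -> [49, 44, 10]
push(44) -> [49, 44, 10, 44]
push(12) -> [49, 44, 10, 44, 12]
pop()->12, [49, 44, 10, 44]
push(48) -> [49, 44, 10, 44, 48]

Final stack: [49, 44, 10, 44, 48]


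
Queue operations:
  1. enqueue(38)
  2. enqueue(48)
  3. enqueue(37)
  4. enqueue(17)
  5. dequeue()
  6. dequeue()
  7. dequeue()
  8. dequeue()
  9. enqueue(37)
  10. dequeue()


enqueue(38) -> [38]
enqueue(48) -> [38, 48]
enqueue(37) -> [38, 48, 37]
enqueue(17) -> [38, 48, 37, 17]
dequeue()->38, [48, 37, 17]
dequeue()->48, [37, 17]
dequeue()->37, [17]
dequeue()->17, []
enqueue(37) -> [37]
dequeue()->37, []

Final queue: []


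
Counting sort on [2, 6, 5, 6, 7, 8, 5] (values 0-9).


Input: [2, 6, 5, 6, 7, 8, 5]
Counts: [0, 0, 1, 0, 0, 2, 2, 1, 1, 0]

Sorted: [2, 5, 5, 6, 6, 7, 8]


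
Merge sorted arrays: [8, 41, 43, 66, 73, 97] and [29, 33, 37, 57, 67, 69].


Take 8 from A
Take 29 from B
Take 33 from B
Take 37 from B
Take 41 from A
Take 43 from A
Take 57 from B
Take 66 from A
Take 67 from B
Take 69 from B

Merged: [8, 29, 33, 37, 41, 43, 57, 66, 67, 69, 73, 97]


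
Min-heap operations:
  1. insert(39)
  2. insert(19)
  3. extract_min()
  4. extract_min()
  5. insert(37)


insert(39) -> [39]
insert(19) -> [19, 39]
extract_min()->19, [39]
extract_min()->39, []
insert(37) -> [37]

Final heap: [37]


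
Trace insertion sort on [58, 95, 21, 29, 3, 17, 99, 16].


Initial: [58, 95, 21, 29, 3, 17, 99, 16]
Insert 95: [58, 95, 21, 29, 3, 17, 99, 16]
Insert 21: [21, 58, 95, 29, 3, 17, 99, 16]
Insert 29: [21, 29, 58, 95, 3, 17, 99, 16]
Insert 3: [3, 21, 29, 58, 95, 17, 99, 16]
Insert 17: [3, 17, 21, 29, 58, 95, 99, 16]
Insert 99: [3, 17, 21, 29, 58, 95, 99, 16]
Insert 16: [3, 16, 17, 21, 29, 58, 95, 99]

Sorted: [3, 16, 17, 21, 29, 58, 95, 99]


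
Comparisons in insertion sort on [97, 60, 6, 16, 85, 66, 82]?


Algorithm: insertion sort
Input: [97, 60, 6, 16, 85, 66, 82]
Sorted: [6, 16, 60, 66, 82, 85, 97]

14


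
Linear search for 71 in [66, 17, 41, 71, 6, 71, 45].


i=0: 66!=71
i=1: 17!=71
i=2: 41!=71
i=3: 71==71 found!

Found at 3, 4 comps


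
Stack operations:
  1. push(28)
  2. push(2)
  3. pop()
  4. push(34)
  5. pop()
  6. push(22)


push(28) -> [28]
push(2) -> [28, 2]
pop()->2, [28]
push(34) -> [28, 34]
pop()->34, [28]
push(22) -> [28, 22]

Final stack: [28, 22]


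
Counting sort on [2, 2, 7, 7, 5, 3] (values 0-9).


Input: [2, 2, 7, 7, 5, 3]
Counts: [0, 0, 2, 1, 0, 1, 0, 2, 0, 0]

Sorted: [2, 2, 3, 5, 7, 7]


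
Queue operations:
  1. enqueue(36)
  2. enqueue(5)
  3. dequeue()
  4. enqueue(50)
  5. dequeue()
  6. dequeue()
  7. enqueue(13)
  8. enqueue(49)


enqueue(36) -> [36]
enqueue(5) -> [36, 5]
dequeue()->36, [5]
enqueue(50) -> [5, 50]
dequeue()->5, [50]
dequeue()->50, []
enqueue(13) -> [13]
enqueue(49) -> [13, 49]

Final queue: [13, 49]


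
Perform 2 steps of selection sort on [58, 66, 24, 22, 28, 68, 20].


Initial: [58, 66, 24, 22, 28, 68, 20]
Step 1: min=20 at 6
  Swap: [20, 66, 24, 22, 28, 68, 58]
Step 2: min=22 at 3
  Swap: [20, 22, 24, 66, 28, 68, 58]

After 2 steps: [20, 22, 24, 66, 28, 68, 58]


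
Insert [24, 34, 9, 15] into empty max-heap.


Insert 24: [24]
Insert 34: [34, 24]
Insert 9: [34, 24, 9]
Insert 15: [34, 24, 9, 15]

Final heap: [34, 24, 9, 15]
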